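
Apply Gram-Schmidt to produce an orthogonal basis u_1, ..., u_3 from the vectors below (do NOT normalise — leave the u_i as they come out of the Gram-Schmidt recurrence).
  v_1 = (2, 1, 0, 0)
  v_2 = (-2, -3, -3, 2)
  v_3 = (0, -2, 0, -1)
Orthogonal basis:
  u_1 = (2, 1, 0, 0)
  u_2 = (4/5, -8/5, -3, 2)
  u_3 = (20/27, -40/27, 2/9, -31/27)

Apply the Gram-Schmidt recurrence
  u_1 = v_1
  u_i = v_i − Σ_{j<i} ((v_i · u_j) / (u_j · u_j)) · u_j.

Step by step this gives:
  u_1 = (2, 1, 0, 0)
  u_2 = (4/5, -8/5, -3, 2)
  u_3 = (20/27, -40/27, 2/9, -31/27)

Orthogonality check:
  u_2 · u_1 = 0 (should be 0)
  u_3 · u_1 = 0 (should be 0)
  u_3 · u_2 = 0 (should be 0)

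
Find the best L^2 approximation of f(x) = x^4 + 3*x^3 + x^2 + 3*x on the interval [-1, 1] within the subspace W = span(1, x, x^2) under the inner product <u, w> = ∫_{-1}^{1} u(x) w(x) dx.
g(x) = 13*x^2/7 + 24*x/5 - 3/35

The best approximation g ∈ W is the orthogonal projection of f onto W. Writing g = a_0 + a_1 x + a_2 x^2, the coefficients solve the normal equations G · a = b where
  G_{ij} = <φ_i, φ_j> and b_i = <f, φ_i>, with φ_0 = 1, φ_1 = x, φ_2 = x^2.
G =
  [2, 0, 2/3]
  [0, 2/3, 0]
  [2/3, 0, 2/5],
b = (16/15, 16/5, 24/35).
Solving gives a_0 = -3/35, a_1 = 24/5, a_2 = 13/7, so
  g(x) = 13*x^2/7 + 24*x/5 - 3/35.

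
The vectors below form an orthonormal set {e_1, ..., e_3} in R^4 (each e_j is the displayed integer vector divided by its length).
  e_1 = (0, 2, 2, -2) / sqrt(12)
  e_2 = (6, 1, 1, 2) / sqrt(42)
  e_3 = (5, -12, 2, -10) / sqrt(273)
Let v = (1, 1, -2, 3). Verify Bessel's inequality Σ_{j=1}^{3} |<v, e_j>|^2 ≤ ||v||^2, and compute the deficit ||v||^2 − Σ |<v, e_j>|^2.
Σ |<v, e_j>|^2 = 1121/78; ||v||^2 = 15; deficit = 49/78

Write each e_j = u_j / sqrt(<u_j, u_j>) where u_j is the displayed integer vector. Then <v, e_j> = <v, u_j> / sqrt(<u_j, u_j>), so |<v, e_j>|^2 = <v, u_j>^2 / <u_j, u_j>.
Coefficients: <v, e_1> = -8/sqrt(12), <v, e_2> = 11/sqrt(42), <v, e_3> = -41/sqrt(273).
Square and sum: Σ |<v, e_j>|^2 = 1121/78.
Compute ||v||^2 = v·v = 15.
Deficit = 15 − 1121/78 = 49/78 ≥ 0, confirming Bessel's inequality. (The deficit equals ||v − Σ <v,e_j> e_j||^2, the squared distance from v to span{e_j}.)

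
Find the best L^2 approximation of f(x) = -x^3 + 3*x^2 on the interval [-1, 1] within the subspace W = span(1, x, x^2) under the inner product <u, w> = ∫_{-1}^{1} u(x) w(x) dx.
g(x) = 3*x^2 - 3*x/5

The best approximation g ∈ W is the orthogonal projection of f onto W. Writing g = a_0 + a_1 x + a_2 x^2, the coefficients solve the normal equations G · a = b where
  G_{ij} = <φ_i, φ_j> and b_i = <f, φ_i>, with φ_0 = 1, φ_1 = x, φ_2 = x^2.
G =
  [2, 0, 2/3]
  [0, 2/3, 0]
  [2/3, 0, 2/5],
b = (2, -2/5, 6/5).
Solving gives a_0 = 0, a_1 = -3/5, a_2 = 3, so
  g(x) = 3*x^2 - 3*x/5.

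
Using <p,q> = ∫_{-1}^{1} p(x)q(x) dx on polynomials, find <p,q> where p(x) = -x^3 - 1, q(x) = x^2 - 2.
<p,q> = 10/3

Expand the product: p(x)·q(x) = -x^5 + 2*x^3 - x^2 + 2.
∫_{-1}^{1} of each monomial x^k gives [2/(k+1) if k even, 0 if k odd]. Integrating term-by-term (or equivalently evaluating the antiderivative F(x) = -x^6/6 + x^4/2 - x^3/3 + 2*x at the endpoints):
  F(1) − F(−1) = 2 − (-4/3) = 10/3.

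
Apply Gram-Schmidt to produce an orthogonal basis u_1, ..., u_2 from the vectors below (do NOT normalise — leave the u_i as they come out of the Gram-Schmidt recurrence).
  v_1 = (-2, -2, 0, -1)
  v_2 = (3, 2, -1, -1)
Orthogonal basis:
  u_1 = (-2, -2, 0, -1)
  u_2 = (1, 0, -1, -2)

Apply the Gram-Schmidt recurrence
  u_1 = v_1
  u_i = v_i − Σ_{j<i} ((v_i · u_j) / (u_j · u_j)) · u_j.

Step by step this gives:
  u_1 = (-2, -2, 0, -1)
  u_2 = (1, 0, -1, -2)

Orthogonality check:
  u_2 · u_1 = 0 (should be 0)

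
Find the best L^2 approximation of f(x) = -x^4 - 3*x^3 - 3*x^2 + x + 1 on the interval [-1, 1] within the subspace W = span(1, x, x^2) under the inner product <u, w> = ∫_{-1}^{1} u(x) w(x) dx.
g(x) = -27*x^2/7 - 4*x/5 + 38/35

The best approximation g ∈ W is the orthogonal projection of f onto W. Writing g = a_0 + a_1 x + a_2 x^2, the coefficients solve the normal equations G · a = b where
  G_{ij} = <φ_i, φ_j> and b_i = <f, φ_i>, with φ_0 = 1, φ_1 = x, φ_2 = x^2.
G =
  [2, 0, 2/3]
  [0, 2/3, 0]
  [2/3, 0, 2/5],
b = (-2/5, -8/15, -86/105).
Solving gives a_0 = 38/35, a_1 = -4/5, a_2 = -27/7, so
  g(x) = -27*x^2/7 - 4*x/5 + 38/35.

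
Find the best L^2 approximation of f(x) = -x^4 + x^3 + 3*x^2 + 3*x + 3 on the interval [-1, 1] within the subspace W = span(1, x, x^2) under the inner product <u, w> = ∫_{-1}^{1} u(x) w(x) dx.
g(x) = 15*x^2/7 + 18*x/5 + 108/35

The best approximation g ∈ W is the orthogonal projection of f onto W. Writing g = a_0 + a_1 x + a_2 x^2, the coefficients solve the normal equations G · a = b where
  G_{ij} = <φ_i, φ_j> and b_i = <f, φ_i>, with φ_0 = 1, φ_1 = x, φ_2 = x^2.
G =
  [2, 0, 2/3]
  [0, 2/3, 0]
  [2/3, 0, 2/5],
b = (38/5, 12/5, 102/35).
Solving gives a_0 = 108/35, a_1 = 18/5, a_2 = 15/7, so
  g(x) = 15*x^2/7 + 18*x/5 + 108/35.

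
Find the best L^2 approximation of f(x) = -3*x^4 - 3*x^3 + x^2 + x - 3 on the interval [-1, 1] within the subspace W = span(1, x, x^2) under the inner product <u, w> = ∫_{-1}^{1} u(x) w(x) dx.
g(x) = -11*x^2/7 - 4*x/5 - 96/35

The best approximation g ∈ W is the orthogonal projection of f onto W. Writing g = a_0 + a_1 x + a_2 x^2, the coefficients solve the normal equations G · a = b where
  G_{ij} = <φ_i, φ_j> and b_i = <f, φ_i>, with φ_0 = 1, φ_1 = x, φ_2 = x^2.
G =
  [2, 0, 2/3]
  [0, 2/3, 0]
  [2/3, 0, 2/5],
b = (-98/15, -8/15, -86/35).
Solving gives a_0 = -96/35, a_1 = -4/5, a_2 = -11/7, so
  g(x) = -11*x^2/7 - 4*x/5 - 96/35.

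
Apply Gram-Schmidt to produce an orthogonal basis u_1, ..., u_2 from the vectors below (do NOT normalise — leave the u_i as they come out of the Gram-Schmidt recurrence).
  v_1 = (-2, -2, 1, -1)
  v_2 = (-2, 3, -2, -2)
Orthogonal basis:
  u_1 = (-2, -2, 1, -1)
  u_2 = (-12/5, 13/5, -9/5, -11/5)

Apply the Gram-Schmidt recurrence
  u_1 = v_1
  u_i = v_i − Σ_{j<i} ((v_i · u_j) / (u_j · u_j)) · u_j.

Step by step this gives:
  u_1 = (-2, -2, 1, -1)
  u_2 = (-12/5, 13/5, -9/5, -11/5)

Orthogonality check:
  u_2 · u_1 = 0 (should be 0)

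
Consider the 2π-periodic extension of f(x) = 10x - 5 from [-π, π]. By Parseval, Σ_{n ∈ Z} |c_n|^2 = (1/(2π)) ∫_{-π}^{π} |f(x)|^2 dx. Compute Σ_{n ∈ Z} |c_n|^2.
Σ |c_n|^2 = 100π^2/3 + 25

Expand and integrate term by term over [-π, π]:
  ∫ (10x)^2 dx = 100·(2π^3/3); ∫ 2·10·(-5)·x dx = 0 (odd integrand); ∫ (-5)^2 dx = 25·2π.
So (1/(2π)) ∫_{-π}^{π} (10x - 5)^2 dx = 100π^2/3 + 25 = 100π^2/3 + 25.
Parseval ⇒ Σ |c_n|^2 = 100π^2/3 + 25.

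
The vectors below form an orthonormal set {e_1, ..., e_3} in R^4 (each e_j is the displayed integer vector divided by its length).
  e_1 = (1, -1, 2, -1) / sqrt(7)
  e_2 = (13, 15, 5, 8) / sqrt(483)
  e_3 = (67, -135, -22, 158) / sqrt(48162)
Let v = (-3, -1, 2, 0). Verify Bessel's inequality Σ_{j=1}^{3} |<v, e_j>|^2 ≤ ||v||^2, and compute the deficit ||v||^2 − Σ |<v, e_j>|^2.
Σ |<v, e_j>|^2 = 1686/349; ||v||^2 = 14; deficit = 3200/349

Write each e_j = u_j / sqrt(<u_j, u_j>) where u_j is the displayed integer vector. Then <v, e_j> = <v, u_j> / sqrt(<u_j, u_j>), so |<v, e_j>|^2 = <v, u_j>^2 / <u_j, u_j>.
Coefficients: <v, e_1> = 2/sqrt(7), <v, e_2> = -44/sqrt(483), <v, e_3> = -110/sqrt(48162).
Square and sum: Σ |<v, e_j>|^2 = 1686/349.
Compute ||v||^2 = v·v = 14.
Deficit = 14 − 1686/349 = 3200/349 ≥ 0, confirming Bessel's inequality. (The deficit equals ||v − Σ <v,e_j> e_j||^2, the squared distance from v to span{e_j}.)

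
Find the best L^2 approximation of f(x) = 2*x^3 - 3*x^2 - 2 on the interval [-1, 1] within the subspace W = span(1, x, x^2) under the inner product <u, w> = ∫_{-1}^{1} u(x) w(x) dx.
g(x) = -3*x^2 + 6*x/5 - 2

The best approximation g ∈ W is the orthogonal projection of f onto W. Writing g = a_0 + a_1 x + a_2 x^2, the coefficients solve the normal equations G · a = b where
  G_{ij} = <φ_i, φ_j> and b_i = <f, φ_i>, with φ_0 = 1, φ_1 = x, φ_2 = x^2.
G =
  [2, 0, 2/3]
  [0, 2/3, 0]
  [2/3, 0, 2/5],
b = (-6, 4/5, -38/15).
Solving gives a_0 = -2, a_1 = 6/5, a_2 = -3, so
  g(x) = -3*x^2 + 6*x/5 - 2.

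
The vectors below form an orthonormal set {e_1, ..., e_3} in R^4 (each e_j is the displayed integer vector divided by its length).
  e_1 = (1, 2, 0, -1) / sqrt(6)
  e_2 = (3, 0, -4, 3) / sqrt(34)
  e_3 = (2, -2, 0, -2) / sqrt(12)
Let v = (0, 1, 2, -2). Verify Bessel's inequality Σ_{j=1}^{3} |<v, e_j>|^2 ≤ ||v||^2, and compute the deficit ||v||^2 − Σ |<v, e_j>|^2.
Σ |<v, e_j>|^2 = 149/17; ||v||^2 = 9; deficit = 4/17

Write each e_j = u_j / sqrt(<u_j, u_j>) where u_j is the displayed integer vector. Then <v, e_j> = <v, u_j> / sqrt(<u_j, u_j>), so |<v, e_j>|^2 = <v, u_j>^2 / <u_j, u_j>.
Coefficients: <v, e_1> = 4/sqrt(6), <v, e_2> = -14/sqrt(34), <v, e_3> = 2/sqrt(12).
Square and sum: Σ |<v, e_j>|^2 = 149/17.
Compute ||v||^2 = v·v = 9.
Deficit = 9 − 149/17 = 4/17 ≥ 0, confirming Bessel's inequality. (The deficit equals ||v − Σ <v,e_j> e_j||^2, the squared distance from v to span{e_j}.)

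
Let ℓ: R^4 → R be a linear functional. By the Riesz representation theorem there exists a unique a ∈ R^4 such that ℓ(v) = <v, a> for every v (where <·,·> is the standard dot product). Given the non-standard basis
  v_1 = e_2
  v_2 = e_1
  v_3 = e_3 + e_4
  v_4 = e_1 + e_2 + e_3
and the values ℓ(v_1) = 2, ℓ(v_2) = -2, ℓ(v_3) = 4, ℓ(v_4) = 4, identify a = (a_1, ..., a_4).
a = (-2, 2, 4, 0)

Write a = (a_1, ..., a_4) in the standard basis. For each basis vector v_i, ℓ(v_i) = <v_i, a> is a linear equation in the a_j's. Collect the n equations into a matrix system V a = ℓ, where row i of V is v_i (expressed in the standard basis). Since V is invertible (lower-triangular with 1s on the diagonal, up to permutation), solve by back-substitution:
  V =
[[0, 1, 0, 0],
 [1, 0, 0, 0],
 [0, 0, 1, 1],
 [1, 1, 1, 0]]
  V a = (2, -2, 4, 4)
Solving gives a = (-2, 2, 4, 0).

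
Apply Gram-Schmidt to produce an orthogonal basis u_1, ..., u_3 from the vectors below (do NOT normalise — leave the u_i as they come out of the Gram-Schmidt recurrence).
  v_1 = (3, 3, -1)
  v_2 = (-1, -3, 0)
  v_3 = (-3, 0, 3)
Orthogonal basis:
  u_1 = (3, 3, -1)
  u_2 = (17/19, -21/19, -12/19)
  u_3 = (27/46, -9/46, 27/23)

Apply the Gram-Schmidt recurrence
  u_1 = v_1
  u_i = v_i − Σ_{j<i} ((v_i · u_j) / (u_j · u_j)) · u_j.

Step by step this gives:
  u_1 = (3, 3, -1)
  u_2 = (17/19, -21/19, -12/19)
  u_3 = (27/46, -9/46, 27/23)

Orthogonality check:
  u_2 · u_1 = 0 (should be 0)
  u_3 · u_1 = 0 (should be 0)
  u_3 · u_2 = 0 (should be 0)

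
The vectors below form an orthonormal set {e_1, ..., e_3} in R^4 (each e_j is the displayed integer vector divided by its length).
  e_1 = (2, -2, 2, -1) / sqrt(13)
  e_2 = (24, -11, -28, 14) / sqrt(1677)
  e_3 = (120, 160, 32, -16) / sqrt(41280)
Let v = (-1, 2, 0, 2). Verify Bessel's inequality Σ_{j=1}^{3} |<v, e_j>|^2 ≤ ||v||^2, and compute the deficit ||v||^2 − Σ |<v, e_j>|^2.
Σ |<v, e_j>|^2 = 29/5; ||v||^2 = 9; deficit = 16/5

Write each e_j = u_j / sqrt(<u_j, u_j>) where u_j is the displayed integer vector. Then <v, e_j> = <v, u_j> / sqrt(<u_j, u_j>), so |<v, e_j>|^2 = <v, u_j>^2 / <u_j, u_j>.
Coefficients: <v, e_1> = -8/sqrt(13), <v, e_2> = -18/sqrt(1677), <v, e_3> = 168/sqrt(41280).
Square and sum: Σ |<v, e_j>|^2 = 29/5.
Compute ||v||^2 = v·v = 9.
Deficit = 9 − 29/5 = 16/5 ≥ 0, confirming Bessel's inequality. (The deficit equals ||v − Σ <v,e_j> e_j||^2, the squared distance from v to span{e_j}.)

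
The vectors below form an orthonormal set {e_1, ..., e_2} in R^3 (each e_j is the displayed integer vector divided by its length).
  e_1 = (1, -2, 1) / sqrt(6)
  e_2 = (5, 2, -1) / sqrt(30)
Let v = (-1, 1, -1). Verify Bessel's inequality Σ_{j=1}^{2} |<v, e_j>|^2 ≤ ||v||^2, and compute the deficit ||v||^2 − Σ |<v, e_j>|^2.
Σ |<v, e_j>|^2 = 14/5; ||v||^2 = 3; deficit = 1/5

Write each e_j = u_j / sqrt(<u_j, u_j>) where u_j is the displayed integer vector. Then <v, e_j> = <v, u_j> / sqrt(<u_j, u_j>), so |<v, e_j>|^2 = <v, u_j>^2 / <u_j, u_j>.
Coefficients: <v, e_1> = -4/sqrt(6), <v, e_2> = -2/sqrt(30).
Square and sum: Σ |<v, e_j>|^2 = 14/5.
Compute ||v||^2 = v·v = 3.
Deficit = 3 − 14/5 = 1/5 ≥ 0, confirming Bessel's inequality. (The deficit equals ||v − Σ <v,e_j> e_j||^2, the squared distance from v to span{e_j}.)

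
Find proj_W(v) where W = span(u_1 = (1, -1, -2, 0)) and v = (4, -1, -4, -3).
proj_W(v) = (13/6, -13/6, -13/3, 0)

Set up U = [u_1 | ... | u_1] ∈ R^(4×1). The projector onto W = col(U) is P = U (U^T U)^(-1) U^T.
Compute U^T U =
  [6],
and U^T v = (13).
Solve U^T U · c = U^T v for the coefficients: c = (13/6). The projection is proj_W(v) = U c.
Check: (v - proj_W(v)) · u_1 = 0  (should be 0).
Result: proj_W(v) = (13/6, -13/6, -13/3, 0).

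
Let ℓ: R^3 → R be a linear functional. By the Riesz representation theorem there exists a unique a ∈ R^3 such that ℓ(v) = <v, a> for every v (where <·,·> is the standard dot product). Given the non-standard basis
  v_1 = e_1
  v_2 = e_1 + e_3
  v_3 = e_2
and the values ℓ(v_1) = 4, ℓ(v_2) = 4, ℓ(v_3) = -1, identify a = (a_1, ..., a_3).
a = (4, -1, 0)

Write a = (a_1, ..., a_3) in the standard basis. For each basis vector v_i, ℓ(v_i) = <v_i, a> is a linear equation in the a_j's. Collect the n equations into a matrix system V a = ℓ, where row i of V is v_i (expressed in the standard basis). Since V is invertible (lower-triangular with 1s on the diagonal, up to permutation), solve by back-substitution:
  V =
[[1, 0, 0],
 [1, 0, 1],
 [0, 1, 0]]
  V a = (4, 4, -1)
Solving gives a = (4, -1, 0).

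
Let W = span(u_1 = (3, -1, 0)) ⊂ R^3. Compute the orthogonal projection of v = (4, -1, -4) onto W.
proj_W(v) = (39/10, -13/10, 0)

Set up U = [u_1 | ... | u_1] ∈ R^(3×1). The projector onto W = col(U) is P = U (U^T U)^(-1) U^T.
Compute U^T U =
  [10],
and U^T v = (13).
Solve U^T U · c = U^T v for the coefficients: c = (13/10). The projection is proj_W(v) = U c.
Check: (v - proj_W(v)) · u_1 = 0  (should be 0).
Result: proj_W(v) = (39/10, -13/10, 0).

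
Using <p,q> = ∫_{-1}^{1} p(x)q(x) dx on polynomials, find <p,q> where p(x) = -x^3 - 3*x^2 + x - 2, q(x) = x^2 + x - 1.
<p,q> = 56/15

Expand the product: p(x)·q(x) = -x^5 - 4*x^4 - x^3 + 2*x^2 - 3*x + 2.
∫_{-1}^{1} of each monomial x^k gives [2/(k+1) if k even, 0 if k odd]. Integrating term-by-term (or equivalently evaluating the antiderivative F(x) = -x^6/6 - 4*x^5/5 - x^4/4 + 2*x^3/3 - 3*x^2/2 + 2*x at the endpoints):
  F(1) − F(−1) = -1/20 − (-227/60) = 56/15.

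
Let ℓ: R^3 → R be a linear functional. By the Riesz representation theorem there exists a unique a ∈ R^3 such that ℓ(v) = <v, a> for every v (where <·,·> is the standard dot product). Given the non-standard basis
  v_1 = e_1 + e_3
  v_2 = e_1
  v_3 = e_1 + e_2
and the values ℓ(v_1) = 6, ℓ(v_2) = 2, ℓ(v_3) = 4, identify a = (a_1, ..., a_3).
a = (2, 2, 4)

Write a = (a_1, ..., a_3) in the standard basis. For each basis vector v_i, ℓ(v_i) = <v_i, a> is a linear equation in the a_j's. Collect the n equations into a matrix system V a = ℓ, where row i of V is v_i (expressed in the standard basis). Since V is invertible (lower-triangular with 1s on the diagonal, up to permutation), solve by back-substitution:
  V =
[[1, 0, 1],
 [1, 0, 0],
 [1, 1, 0]]
  V a = (6, 2, 4)
Solving gives a = (2, 2, 4).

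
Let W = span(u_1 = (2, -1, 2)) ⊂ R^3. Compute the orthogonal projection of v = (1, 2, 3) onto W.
proj_W(v) = (4/3, -2/3, 4/3)

Set up U = [u_1 | ... | u_1] ∈ R^(3×1). The projector onto W = col(U) is P = U (U^T U)^(-1) U^T.
Compute U^T U =
  [9],
and U^T v = (6).
Solve U^T U · c = U^T v for the coefficients: c = (2/3). The projection is proj_W(v) = U c.
Check: (v - proj_W(v)) · u_1 = 0  (should be 0).
Result: proj_W(v) = (4/3, -2/3, 4/3).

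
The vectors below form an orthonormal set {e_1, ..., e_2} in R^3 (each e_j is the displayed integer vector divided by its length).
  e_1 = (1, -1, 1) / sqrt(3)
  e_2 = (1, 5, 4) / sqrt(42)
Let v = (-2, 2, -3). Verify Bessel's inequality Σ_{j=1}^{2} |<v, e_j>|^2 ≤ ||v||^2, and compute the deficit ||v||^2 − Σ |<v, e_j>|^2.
Σ |<v, e_j>|^2 = 117/7; ||v||^2 = 17; deficit = 2/7

Write each e_j = u_j / sqrt(<u_j, u_j>) where u_j is the displayed integer vector. Then <v, e_j> = <v, u_j> / sqrt(<u_j, u_j>), so |<v, e_j>|^2 = <v, u_j>^2 / <u_j, u_j>.
Coefficients: <v, e_1> = -7/sqrt(3), <v, e_2> = -4/sqrt(42).
Square and sum: Σ |<v, e_j>|^2 = 117/7.
Compute ||v||^2 = v·v = 17.
Deficit = 17 − 117/7 = 2/7 ≥ 0, confirming Bessel's inequality. (The deficit equals ||v − Σ <v,e_j> e_j||^2, the squared distance from v to span{e_j}.)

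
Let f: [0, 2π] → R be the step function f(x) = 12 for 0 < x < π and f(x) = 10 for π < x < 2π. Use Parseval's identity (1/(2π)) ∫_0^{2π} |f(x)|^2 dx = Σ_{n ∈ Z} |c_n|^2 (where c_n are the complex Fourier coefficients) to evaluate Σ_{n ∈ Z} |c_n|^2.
Σ |c_n|^2 = 122

Parseval equates the L^2 energy of f (normalised by 1/(2π)) with the ℓ^2 sum of its Fourier coefficients: (1/(2π)) ∫_0^{2π} |f|^2 = Σ |c_n|^2.
Compute the left side: (1/(2π)) [∫_0^π 12^2 dx + ∫_π^{2π} 10^2 dx] = (1/(2π)) · (144π + 100π) = (144 + 100)/2 = 122.
So Σ_{n ∈ Z} |c_n|^2 = 122.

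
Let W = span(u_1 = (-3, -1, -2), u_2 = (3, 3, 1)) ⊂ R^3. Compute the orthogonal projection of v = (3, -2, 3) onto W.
proj_W(v) = (39/14, -131/70, 114/35)

Set up U = [u_1 | ... | u_2] ∈ R^(3×2). The projector onto W = col(U) is P = U (U^T U)^(-1) U^T.
Compute U^T U =
  [14, -14]
  [-14, 19],
and U^T v = (-13, 6).
Solve U^T U · c = U^T v for the coefficients: c = (-163/70, -7/5). The projection is proj_W(v) = U c.
Check: (v - proj_W(v)) · u_1 = 0  (should be 0).
Check: (v - proj_W(v)) · u_2 = 0  (should be 0).
Result: proj_W(v) = (39/14, -131/70, 114/35).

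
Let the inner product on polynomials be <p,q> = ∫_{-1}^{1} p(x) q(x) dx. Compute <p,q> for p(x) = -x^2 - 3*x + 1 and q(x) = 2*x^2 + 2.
<p,q> = 16/5

Expand the product: p(x)·q(x) = -2*x^4 - 6*x^3 - 6*x + 2.
∫_{-1}^{1} of each monomial x^k gives [2/(k+1) if k even, 0 if k odd]. Integrating term-by-term (or equivalently evaluating the antiderivative F(x) = -2*x^5/5 - 3*x^4/2 - 3*x^2 + 2*x at the endpoints):
  F(1) − F(−1) = -29/10 − (-61/10) = 16/5.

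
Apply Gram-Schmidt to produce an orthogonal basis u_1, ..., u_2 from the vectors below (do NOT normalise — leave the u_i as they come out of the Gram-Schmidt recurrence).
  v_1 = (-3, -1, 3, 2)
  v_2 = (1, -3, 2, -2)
Orthogonal basis:
  u_1 = (-3, -1, 3, 2)
  u_2 = (29/23, -67/23, 40/23, -50/23)

Apply the Gram-Schmidt recurrence
  u_1 = v_1
  u_i = v_i − Σ_{j<i} ((v_i · u_j) / (u_j · u_j)) · u_j.

Step by step this gives:
  u_1 = (-3, -1, 3, 2)
  u_2 = (29/23, -67/23, 40/23, -50/23)

Orthogonality check:
  u_2 · u_1 = 0 (should be 0)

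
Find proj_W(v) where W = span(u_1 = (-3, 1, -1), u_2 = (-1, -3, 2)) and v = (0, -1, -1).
proj_W(v) = (-17/150, -31/150, 2/15)

Set up U = [u_1 | ... | u_2] ∈ R^(3×2). The projector onto W = col(U) is P = U (U^T U)^(-1) U^T.
Compute U^T U =
  [11, -2]
  [-2, 14],
and U^T v = (0, 1).
Solve U^T U · c = U^T v for the coefficients: c = (1/75, 11/150). The projection is proj_W(v) = U c.
Check: (v - proj_W(v)) · u_1 = 0  (should be 0).
Check: (v - proj_W(v)) · u_2 = 0  (should be 0).
Result: proj_W(v) = (-17/150, -31/150, 2/15).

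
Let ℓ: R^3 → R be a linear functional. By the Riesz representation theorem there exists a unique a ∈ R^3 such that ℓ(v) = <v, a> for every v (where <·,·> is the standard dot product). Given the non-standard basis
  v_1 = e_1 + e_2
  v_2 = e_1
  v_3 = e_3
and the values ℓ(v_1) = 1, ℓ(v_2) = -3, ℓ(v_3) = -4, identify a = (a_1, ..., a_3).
a = (-3, 4, -4)

Write a = (a_1, ..., a_3) in the standard basis. For each basis vector v_i, ℓ(v_i) = <v_i, a> is a linear equation in the a_j's. Collect the n equations into a matrix system V a = ℓ, where row i of V is v_i (expressed in the standard basis). Since V is invertible (lower-triangular with 1s on the diagonal, up to permutation), solve by back-substitution:
  V =
[[1, 1, 0],
 [1, 0, 0],
 [0, 0, 1]]
  V a = (1, -3, -4)
Solving gives a = (-3, 4, -4).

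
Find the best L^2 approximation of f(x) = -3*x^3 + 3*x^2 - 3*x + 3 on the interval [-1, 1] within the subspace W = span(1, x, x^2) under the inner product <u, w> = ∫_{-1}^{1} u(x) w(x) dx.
g(x) = 3*x^2 - 24*x/5 + 3

The best approximation g ∈ W is the orthogonal projection of f onto W. Writing g = a_0 + a_1 x + a_2 x^2, the coefficients solve the normal equations G · a = b where
  G_{ij} = <φ_i, φ_j> and b_i = <f, φ_i>, with φ_0 = 1, φ_1 = x, φ_2 = x^2.
G =
  [2, 0, 2/3]
  [0, 2/3, 0]
  [2/3, 0, 2/5],
b = (8, -16/5, 16/5).
Solving gives a_0 = 3, a_1 = -24/5, a_2 = 3, so
  g(x) = 3*x^2 - 24*x/5 + 3.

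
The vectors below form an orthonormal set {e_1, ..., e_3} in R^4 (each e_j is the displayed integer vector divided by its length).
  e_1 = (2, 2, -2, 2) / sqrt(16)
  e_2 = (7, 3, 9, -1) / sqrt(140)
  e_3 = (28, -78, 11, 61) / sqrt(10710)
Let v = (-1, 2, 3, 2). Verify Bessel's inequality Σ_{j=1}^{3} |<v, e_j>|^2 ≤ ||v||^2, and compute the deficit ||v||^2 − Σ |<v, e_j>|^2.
Σ |<v, e_j>|^2 = 1283/306; ||v||^2 = 18; deficit = 4225/306

Write each e_j = u_j / sqrt(<u_j, u_j>) where u_j is the displayed integer vector. Then <v, e_j> = <v, u_j> / sqrt(<u_j, u_j>), so |<v, e_j>|^2 = <v, u_j>^2 / <u_j, u_j>.
Coefficients: <v, e_1> = 0/sqrt(16), <v, e_2> = 24/sqrt(140), <v, e_3> = -29/sqrt(10710).
Square and sum: Σ |<v, e_j>|^2 = 1283/306.
Compute ||v||^2 = v·v = 18.
Deficit = 18 − 1283/306 = 4225/306 ≥ 0, confirming Bessel's inequality. (The deficit equals ||v − Σ <v,e_j> e_j||^2, the squared distance from v to span{e_j}.)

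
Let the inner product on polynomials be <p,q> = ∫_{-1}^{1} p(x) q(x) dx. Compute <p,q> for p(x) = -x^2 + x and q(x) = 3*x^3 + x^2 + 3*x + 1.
<p,q> = 32/15

Expand the product: p(x)·q(x) = -3*x^5 + 2*x^4 - 2*x^3 + 2*x^2 + x.
∫_{-1}^{1} of each monomial x^k gives [2/(k+1) if k even, 0 if k odd]. Integrating term-by-term (or equivalently evaluating the antiderivative F(x) = -x^6/2 + 2*x^5/5 - x^4/2 + 2*x^3/3 + x^2/2 at the endpoints):
  F(1) − F(−1) = 17/30 − (-47/30) = 32/15.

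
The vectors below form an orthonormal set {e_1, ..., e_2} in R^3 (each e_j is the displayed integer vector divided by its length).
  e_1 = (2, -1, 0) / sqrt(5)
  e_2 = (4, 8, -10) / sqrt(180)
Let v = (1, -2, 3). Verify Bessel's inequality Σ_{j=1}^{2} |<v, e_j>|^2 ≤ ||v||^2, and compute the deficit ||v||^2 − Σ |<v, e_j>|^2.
Σ |<v, e_j>|^2 = 13; ||v||^2 = 14; deficit = 1

Write each e_j = u_j / sqrt(<u_j, u_j>) where u_j is the displayed integer vector. Then <v, e_j> = <v, u_j> / sqrt(<u_j, u_j>), so |<v, e_j>|^2 = <v, u_j>^2 / <u_j, u_j>.
Coefficients: <v, e_1> = 4/sqrt(5), <v, e_2> = -42/sqrt(180).
Square and sum: Σ |<v, e_j>|^2 = 13.
Compute ||v||^2 = v·v = 14.
Deficit = 14 − 13 = 1 ≥ 0, confirming Bessel's inequality. (The deficit equals ||v − Σ <v,e_j> e_j||^2, the squared distance from v to span{e_j}.)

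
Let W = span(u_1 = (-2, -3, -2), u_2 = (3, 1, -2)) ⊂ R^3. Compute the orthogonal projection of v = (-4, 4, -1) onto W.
proj_W(v) = (-220/213, 62/213, 340/213)

Set up U = [u_1 | ... | u_2] ∈ R^(3×2). The projector onto W = col(U) is P = U (U^T U)^(-1) U^T.
Compute U^T U =
  [17, -5]
  [-5, 14],
and U^T v = (-2, -6).
Solve U^T U · c = U^T v for the coefficients: c = (-58/213, -112/213). The projection is proj_W(v) = U c.
Check: (v - proj_W(v)) · u_1 = 0  (should be 0).
Check: (v - proj_W(v)) · u_2 = 0  (should be 0).
Result: proj_W(v) = (-220/213, 62/213, 340/213).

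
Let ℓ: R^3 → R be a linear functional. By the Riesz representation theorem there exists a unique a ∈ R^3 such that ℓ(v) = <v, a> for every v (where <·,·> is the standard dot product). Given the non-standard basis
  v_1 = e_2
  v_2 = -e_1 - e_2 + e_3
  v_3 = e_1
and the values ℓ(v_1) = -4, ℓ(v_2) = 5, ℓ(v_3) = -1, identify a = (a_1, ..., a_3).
a = (-1, -4, 0)

Write a = (a_1, ..., a_3) in the standard basis. For each basis vector v_i, ℓ(v_i) = <v_i, a> is a linear equation in the a_j's. Collect the n equations into a matrix system V a = ℓ, where row i of V is v_i (expressed in the standard basis). Since V is invertible (lower-triangular with 1s on the diagonal, up to permutation), solve by back-substitution:
  V =
[[0, 1, 0],
 [-1, -1, 1],
 [1, 0, 0]]
  V a = (-4, 5, -1)
Solving gives a = (-1, -4, 0).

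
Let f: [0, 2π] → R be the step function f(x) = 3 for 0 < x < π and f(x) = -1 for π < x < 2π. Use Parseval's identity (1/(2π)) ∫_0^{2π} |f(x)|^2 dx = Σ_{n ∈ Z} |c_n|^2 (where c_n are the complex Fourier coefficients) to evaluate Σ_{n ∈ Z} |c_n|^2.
Σ |c_n|^2 = 5

Parseval equates the L^2 energy of f (normalised by 1/(2π)) with the ℓ^2 sum of its Fourier coefficients: (1/(2π)) ∫_0^{2π} |f|^2 = Σ |c_n|^2.
Compute the left side: (1/(2π)) [∫_0^π 3^2 dx + ∫_π^{2π} (-1)^2 dx] = (1/(2π)) · (9π + 1π) = (9 + 1)/2 = 5.
So Σ_{n ∈ Z} |c_n|^2 = 5.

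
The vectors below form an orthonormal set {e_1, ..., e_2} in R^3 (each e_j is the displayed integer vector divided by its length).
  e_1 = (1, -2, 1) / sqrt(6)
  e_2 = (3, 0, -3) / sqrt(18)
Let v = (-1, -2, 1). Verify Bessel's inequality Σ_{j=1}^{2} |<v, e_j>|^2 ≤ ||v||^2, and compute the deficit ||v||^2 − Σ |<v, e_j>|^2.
Σ |<v, e_j>|^2 = 14/3; ||v||^2 = 6; deficit = 4/3

Write each e_j = u_j / sqrt(<u_j, u_j>) where u_j is the displayed integer vector. Then <v, e_j> = <v, u_j> / sqrt(<u_j, u_j>), so |<v, e_j>|^2 = <v, u_j>^2 / <u_j, u_j>.
Coefficients: <v, e_1> = 4/sqrt(6), <v, e_2> = -6/sqrt(18).
Square and sum: Σ |<v, e_j>|^2 = 14/3.
Compute ||v||^2 = v·v = 6.
Deficit = 6 − 14/3 = 4/3 ≥ 0, confirming Bessel's inequality. (The deficit equals ||v − Σ <v,e_j> e_j||^2, the squared distance from v to span{e_j}.)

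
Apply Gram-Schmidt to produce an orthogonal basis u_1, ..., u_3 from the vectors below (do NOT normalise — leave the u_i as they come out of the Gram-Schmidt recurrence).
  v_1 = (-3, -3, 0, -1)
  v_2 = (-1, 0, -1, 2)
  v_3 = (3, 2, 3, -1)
Orthogonal basis:
  u_1 = (-3, -3, 0, -1)
  u_2 = (-16/19, 3/19, -1, 39/19)
  u_3 = (-27/113, -2/113, 201/113, 87/113)

Apply the Gram-Schmidt recurrence
  u_1 = v_1
  u_i = v_i − Σ_{j<i} ((v_i · u_j) / (u_j · u_j)) · u_j.

Step by step this gives:
  u_1 = (-3, -3, 0, -1)
  u_2 = (-16/19, 3/19, -1, 39/19)
  u_3 = (-27/113, -2/113, 201/113, 87/113)

Orthogonality check:
  u_2 · u_1 = 0 (should be 0)
  u_3 · u_1 = 0 (should be 0)
  u_3 · u_2 = 0 (should be 0)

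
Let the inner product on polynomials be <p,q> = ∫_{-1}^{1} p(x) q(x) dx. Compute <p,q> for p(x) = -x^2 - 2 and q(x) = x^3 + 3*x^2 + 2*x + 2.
<p,q> = -218/15

Expand the product: p(x)·q(x) = -x^5 - 3*x^4 - 4*x^3 - 8*x^2 - 4*x - 4.
∫_{-1}^{1} of each monomial x^k gives [2/(k+1) if k even, 0 if k odd]. Integrating term-by-term (or equivalently evaluating the antiderivative F(x) = -x^6/6 - 3*x^5/5 - x^4 - 8*x^3/3 - 2*x^2 - 4*x at the endpoints):
  F(1) − F(−1) = -313/30 − (41/10) = -218/15.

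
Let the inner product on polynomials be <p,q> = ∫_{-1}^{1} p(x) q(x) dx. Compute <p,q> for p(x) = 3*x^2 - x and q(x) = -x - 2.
<p,q> = -10/3

Expand the product: p(x)·q(x) = -3*x^3 - 5*x^2 + 2*x.
∫_{-1}^{1} of each monomial x^k gives [2/(k+1) if k even, 0 if k odd]. Integrating term-by-term (or equivalently evaluating the antiderivative F(x) = -3*x^4/4 - 5*x^3/3 + x^2 at the endpoints):
  F(1) − F(−1) = -17/12 − (23/12) = -10/3.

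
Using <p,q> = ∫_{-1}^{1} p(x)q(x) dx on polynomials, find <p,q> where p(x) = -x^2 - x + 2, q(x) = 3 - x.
<p,q> = 32/3

Expand the product: p(x)·q(x) = x^3 - 2*x^2 - 5*x + 6.
∫_{-1}^{1} of each monomial x^k gives [2/(k+1) if k even, 0 if k odd]. Integrating term-by-term (or equivalently evaluating the antiderivative F(x) = x^4/4 - 2*x^3/3 - 5*x^2/2 + 6*x at the endpoints):
  F(1) − F(−1) = 37/12 − (-91/12) = 32/3.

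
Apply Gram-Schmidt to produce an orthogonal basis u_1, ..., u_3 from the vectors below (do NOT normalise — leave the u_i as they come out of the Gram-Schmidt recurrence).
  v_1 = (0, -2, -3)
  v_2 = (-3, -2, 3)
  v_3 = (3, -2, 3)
Orthogonal basis:
  u_1 = (0, -2, -3)
  u_2 = (-3, -36/13, 24/13)
  u_3 = (96/29, -72/29, 48/29)

Apply the Gram-Schmidt recurrence
  u_1 = v_1
  u_i = v_i − Σ_{j<i} ((v_i · u_j) / (u_j · u_j)) · u_j.

Step by step this gives:
  u_1 = (0, -2, -3)
  u_2 = (-3, -36/13, 24/13)
  u_3 = (96/29, -72/29, 48/29)

Orthogonality check:
  u_2 · u_1 = 0 (should be 0)
  u_3 · u_1 = 0 (should be 0)
  u_3 · u_2 = 0 (should be 0)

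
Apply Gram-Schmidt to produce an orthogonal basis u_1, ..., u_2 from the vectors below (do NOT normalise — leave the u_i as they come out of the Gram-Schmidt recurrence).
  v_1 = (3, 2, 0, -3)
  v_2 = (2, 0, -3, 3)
Orthogonal basis:
  u_1 = (3, 2, 0, -3)
  u_2 = (53/22, 3/11, -3, 57/22)

Apply the Gram-Schmidt recurrence
  u_1 = v_1
  u_i = v_i − Σ_{j<i} ((v_i · u_j) / (u_j · u_j)) · u_j.

Step by step this gives:
  u_1 = (3, 2, 0, -3)
  u_2 = (53/22, 3/11, -3, 57/22)

Orthogonality check:
  u_2 · u_1 = 0 (should be 0)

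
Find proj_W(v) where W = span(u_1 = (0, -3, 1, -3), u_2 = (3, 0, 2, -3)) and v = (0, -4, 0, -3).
proj_W(v) = (-20/33, -11/3, 9/11, -101/33)

Set up U = [u_1 | ... | u_2] ∈ R^(4×2). The projector onto W = col(U) is P = U (U^T U)^(-1) U^T.
Compute U^T U =
  [19, 11]
  [11, 22],
and U^T v = (21, 9).
Solve U^T U · c = U^T v for the coefficients: c = (11/9, -20/99). The projection is proj_W(v) = U c.
Check: (v - proj_W(v)) · u_1 = 0  (should be 0).
Check: (v - proj_W(v)) · u_2 = 0  (should be 0).
Result: proj_W(v) = (-20/33, -11/3, 9/11, -101/33).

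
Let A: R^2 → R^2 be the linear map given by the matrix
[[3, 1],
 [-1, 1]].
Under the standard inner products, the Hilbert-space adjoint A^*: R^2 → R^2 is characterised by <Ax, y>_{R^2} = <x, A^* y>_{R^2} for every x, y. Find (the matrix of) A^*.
A^* = A^T =
[[3, -1],
 [1, 1]]

For real matrices with standard dot products, the defining identity <Ax, y> = <x, A^* y> gives (Ax)^T y = x^T (A^*) y, i.e. x^T A^T y = x^T (A^*) y. Since this holds for all x, y, we must have A^* = A^T. Therefore
A^* =
[[3, -1],
 [1, 1]].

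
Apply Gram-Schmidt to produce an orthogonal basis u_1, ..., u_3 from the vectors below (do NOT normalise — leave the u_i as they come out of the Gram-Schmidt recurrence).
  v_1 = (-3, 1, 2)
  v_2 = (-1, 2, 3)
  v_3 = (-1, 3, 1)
Orthogonal basis:
  u_1 = (-3, 1, 2)
  u_2 = (19/14, 17/14, 10/7)
  u_3 = (-17/75, 119/75, -17/15)

Apply the Gram-Schmidt recurrence
  u_1 = v_1
  u_i = v_i − Σ_{j<i} ((v_i · u_j) / (u_j · u_j)) · u_j.

Step by step this gives:
  u_1 = (-3, 1, 2)
  u_2 = (19/14, 17/14, 10/7)
  u_3 = (-17/75, 119/75, -17/15)

Orthogonality check:
  u_2 · u_1 = 0 (should be 0)
  u_3 · u_1 = 0 (should be 0)
  u_3 · u_2 = 0 (should be 0)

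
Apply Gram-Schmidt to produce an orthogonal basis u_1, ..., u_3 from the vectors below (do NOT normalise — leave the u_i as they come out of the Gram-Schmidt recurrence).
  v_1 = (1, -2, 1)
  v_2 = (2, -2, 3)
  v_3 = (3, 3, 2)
Orthogonal basis:
  u_1 = (1, -2, 1)
  u_2 = (1/2, 1, 3/2)
  u_3 = (44/21, 11/21, -22/21)

Apply the Gram-Schmidt recurrence
  u_1 = v_1
  u_i = v_i − Σ_{j<i} ((v_i · u_j) / (u_j · u_j)) · u_j.

Step by step this gives:
  u_1 = (1, -2, 1)
  u_2 = (1/2, 1, 3/2)
  u_3 = (44/21, 11/21, -22/21)

Orthogonality check:
  u_2 · u_1 = 0 (should be 0)
  u_3 · u_1 = 0 (should be 0)
  u_3 · u_2 = 0 (should be 0)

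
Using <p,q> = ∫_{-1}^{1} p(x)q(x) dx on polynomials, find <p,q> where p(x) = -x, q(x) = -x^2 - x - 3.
<p,q> = 2/3

Expand the product: p(x)·q(x) = x^3 + x^2 + 3*x.
∫_{-1}^{1} of each monomial x^k gives [2/(k+1) if k even, 0 if k odd]. Integrating term-by-term (or equivalently evaluating the antiderivative F(x) = x^4/4 + x^3/3 + 3*x^2/2 at the endpoints):
  F(1) − F(−1) = 25/12 − (17/12) = 2/3.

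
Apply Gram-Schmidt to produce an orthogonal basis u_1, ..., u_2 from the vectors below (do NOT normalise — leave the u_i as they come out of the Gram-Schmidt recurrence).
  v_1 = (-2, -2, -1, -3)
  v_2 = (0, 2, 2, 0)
Orthogonal basis:
  u_1 = (-2, -2, -1, -3)
  u_2 = (-2/3, 4/3, 5/3, -1)

Apply the Gram-Schmidt recurrence
  u_1 = v_1
  u_i = v_i − Σ_{j<i} ((v_i · u_j) / (u_j · u_j)) · u_j.

Step by step this gives:
  u_1 = (-2, -2, -1, -3)
  u_2 = (-2/3, 4/3, 5/3, -1)

Orthogonality check:
  u_2 · u_1 = 0 (should be 0)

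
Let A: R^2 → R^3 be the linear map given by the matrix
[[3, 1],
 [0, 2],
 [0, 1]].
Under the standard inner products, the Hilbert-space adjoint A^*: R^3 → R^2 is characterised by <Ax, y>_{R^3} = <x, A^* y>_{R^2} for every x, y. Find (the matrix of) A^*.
A^* = A^T =
[[3, 0, 0],
 [1, 2, 1]]

For real matrices with standard dot products, the defining identity <Ax, y> = <x, A^* y> gives (Ax)^T y = x^T (A^*) y, i.e. x^T A^T y = x^T (A^*) y. Since this holds for all x, y, we must have A^* = A^T. Therefore
A^* =
[[3, 0, 0],
 [1, 2, 1]].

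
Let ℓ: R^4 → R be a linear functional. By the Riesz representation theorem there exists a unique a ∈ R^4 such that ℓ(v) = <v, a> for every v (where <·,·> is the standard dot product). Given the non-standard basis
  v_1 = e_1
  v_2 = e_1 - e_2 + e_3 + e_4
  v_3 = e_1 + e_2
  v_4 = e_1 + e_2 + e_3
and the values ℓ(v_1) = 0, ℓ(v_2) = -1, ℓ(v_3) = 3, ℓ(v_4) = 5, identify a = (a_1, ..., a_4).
a = (0, 3, 2, 0)

Write a = (a_1, ..., a_4) in the standard basis. For each basis vector v_i, ℓ(v_i) = <v_i, a> is a linear equation in the a_j's. Collect the n equations into a matrix system V a = ℓ, where row i of V is v_i (expressed in the standard basis). Since V is invertible (lower-triangular with 1s on the diagonal, up to permutation), solve by back-substitution:
  V =
[[1, 0, 0, 0],
 [1, -1, 1, 1],
 [1, 1, 0, 0],
 [1, 1, 1, 0]]
  V a = (0, -1, 3, 5)
Solving gives a = (0, 3, 2, 0).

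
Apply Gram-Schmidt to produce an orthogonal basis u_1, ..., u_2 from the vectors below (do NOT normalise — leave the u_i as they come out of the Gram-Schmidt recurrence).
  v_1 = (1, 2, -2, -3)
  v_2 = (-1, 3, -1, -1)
Orthogonal basis:
  u_1 = (1, 2, -2, -3)
  u_2 = (-14/9, 17/9, 1/9, 2/3)

Apply the Gram-Schmidt recurrence
  u_1 = v_1
  u_i = v_i − Σ_{j<i} ((v_i · u_j) / (u_j · u_j)) · u_j.

Step by step this gives:
  u_1 = (1, 2, -2, -3)
  u_2 = (-14/9, 17/9, 1/9, 2/3)

Orthogonality check:
  u_2 · u_1 = 0 (should be 0)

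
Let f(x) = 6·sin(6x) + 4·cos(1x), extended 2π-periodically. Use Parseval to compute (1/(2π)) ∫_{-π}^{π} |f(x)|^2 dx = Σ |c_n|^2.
Σ |c_n|^2 = 26

Expand |f|^2 and use orthogonality of {sin(nx), cos(mx)} on [-π, π]:
  ∫_{-π}^{π} sin(nx)^2 dx = π, ∫ cos(mx)^2 dx = π, and cross terms integrate to 0.
So ∫_{-π}^{π} f(x)^2 dx = 6^2 · π + 4^2 · π = (36 + 16)π.
Divide by 2π: (36 + 16)/2 = 26.
By Parseval, this equals Σ |c_n|^2.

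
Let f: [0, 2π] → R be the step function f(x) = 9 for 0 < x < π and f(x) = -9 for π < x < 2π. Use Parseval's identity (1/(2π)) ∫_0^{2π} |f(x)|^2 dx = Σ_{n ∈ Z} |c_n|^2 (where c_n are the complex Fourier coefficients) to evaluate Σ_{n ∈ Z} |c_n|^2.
Σ |c_n|^2 = 81

Parseval equates the L^2 energy of f (normalised by 1/(2π)) with the ℓ^2 sum of its Fourier coefficients: (1/(2π)) ∫_0^{2π} |f|^2 = Σ |c_n|^2.
Compute the left side: (1/(2π)) [∫_0^π 9^2 dx + ∫_π^{2π} (-9)^2 dx] = (1/(2π)) · (81π + 81π) = (81 + 81)/2 = 81.
So Σ_{n ∈ Z} |c_n|^2 = 81.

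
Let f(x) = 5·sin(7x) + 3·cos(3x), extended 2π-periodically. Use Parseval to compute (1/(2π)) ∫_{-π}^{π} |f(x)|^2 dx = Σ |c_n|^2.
Σ |c_n|^2 = 17

Expand |f|^2 and use orthogonality of {sin(nx), cos(mx)} on [-π, π]:
  ∫_{-π}^{π} sin(nx)^2 dx = π, ∫ cos(mx)^2 dx = π, and cross terms integrate to 0.
So ∫_{-π}^{π} f(x)^2 dx = 5^2 · π + 3^2 · π = (25 + 9)π.
Divide by 2π: (25 + 9)/2 = 17.
By Parseval, this equals Σ |c_n|^2.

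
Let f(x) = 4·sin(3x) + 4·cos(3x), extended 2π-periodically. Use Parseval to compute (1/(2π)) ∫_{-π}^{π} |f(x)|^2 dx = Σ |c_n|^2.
Σ |c_n|^2 = 16

Expand |f|^2 and use orthogonality of {sin(nx), cos(mx)} on [-π, π]:
  ∫_{-π}^{π} sin(nx)^2 dx = π, ∫ cos(mx)^2 dx = π, and cross terms integrate to 0.
So ∫_{-π}^{π} f(x)^2 dx = 4^2 · π + 4^2 · π = (16 + 16)π.
Divide by 2π: (16 + 16)/2 = 16.
By Parseval, this equals Σ |c_n|^2.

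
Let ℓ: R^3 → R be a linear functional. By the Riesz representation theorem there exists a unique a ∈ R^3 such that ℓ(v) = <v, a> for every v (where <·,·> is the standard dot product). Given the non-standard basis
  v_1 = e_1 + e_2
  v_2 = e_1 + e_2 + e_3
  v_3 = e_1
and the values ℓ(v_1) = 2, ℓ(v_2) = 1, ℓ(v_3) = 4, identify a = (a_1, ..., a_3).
a = (4, -2, -1)

Write a = (a_1, ..., a_3) in the standard basis. For each basis vector v_i, ℓ(v_i) = <v_i, a> is a linear equation in the a_j's. Collect the n equations into a matrix system V a = ℓ, where row i of V is v_i (expressed in the standard basis). Since V is invertible (lower-triangular with 1s on the diagonal, up to permutation), solve by back-substitution:
  V =
[[1, 1, 0],
 [1, 1, 1],
 [1, 0, 0]]
  V a = (2, 1, 4)
Solving gives a = (4, -2, -1).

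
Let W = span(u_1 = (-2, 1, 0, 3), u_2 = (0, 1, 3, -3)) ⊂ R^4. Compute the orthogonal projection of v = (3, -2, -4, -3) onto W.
proj_W(v) = (363/101, -569/202, -309/101, -471/202)

Set up U = [u_1 | ... | u_2] ∈ R^(4×2). The projector onto W = col(U) is P = U (U^T U)^(-1) U^T.
Compute U^T U =
  [14, -8]
  [-8, 19],
and U^T v = (-17, -5).
Solve U^T U · c = U^T v for the coefficients: c = (-363/202, -103/101). The projection is proj_W(v) = U c.
Check: (v - proj_W(v)) · u_1 = 0  (should be 0).
Check: (v - proj_W(v)) · u_2 = 0  (should be 0).
Result: proj_W(v) = (363/101, -569/202, -309/101, -471/202).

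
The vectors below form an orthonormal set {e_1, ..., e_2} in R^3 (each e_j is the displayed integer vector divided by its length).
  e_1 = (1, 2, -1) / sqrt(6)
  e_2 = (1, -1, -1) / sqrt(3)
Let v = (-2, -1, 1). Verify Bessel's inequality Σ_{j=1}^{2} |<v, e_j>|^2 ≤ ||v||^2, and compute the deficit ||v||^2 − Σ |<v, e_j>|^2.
Σ |<v, e_j>|^2 = 11/2; ||v||^2 = 6; deficit = 1/2

Write each e_j = u_j / sqrt(<u_j, u_j>) where u_j is the displayed integer vector. Then <v, e_j> = <v, u_j> / sqrt(<u_j, u_j>), so |<v, e_j>|^2 = <v, u_j>^2 / <u_j, u_j>.
Coefficients: <v, e_1> = -5/sqrt(6), <v, e_2> = -2/sqrt(3).
Square and sum: Σ |<v, e_j>|^2 = 11/2.
Compute ||v||^2 = v·v = 6.
Deficit = 6 − 11/2 = 1/2 ≥ 0, confirming Bessel's inequality. (The deficit equals ||v − Σ <v,e_j> e_j||^2, the squared distance from v to span{e_j}.)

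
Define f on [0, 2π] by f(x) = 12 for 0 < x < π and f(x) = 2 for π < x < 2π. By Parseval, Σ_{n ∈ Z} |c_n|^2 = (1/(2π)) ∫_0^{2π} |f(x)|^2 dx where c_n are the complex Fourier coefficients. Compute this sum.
Σ |c_n|^2 = 74

Parseval equates the L^2 energy of f (normalised by 1/(2π)) with the ℓ^2 sum of its Fourier coefficients: (1/(2π)) ∫_0^{2π} |f|^2 = Σ |c_n|^2.
Compute the left side: (1/(2π)) [∫_0^π 12^2 dx + ∫_π^{2π} 2^2 dx] = (1/(2π)) · (144π + 4π) = (144 + 4)/2 = 74.
So Σ_{n ∈ Z} |c_n|^2 = 74.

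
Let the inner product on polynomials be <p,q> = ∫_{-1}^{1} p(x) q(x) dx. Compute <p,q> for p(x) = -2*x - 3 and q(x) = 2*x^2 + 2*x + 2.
<p,q> = -56/3

Expand the product: p(x)·q(x) = -4*x^3 - 10*x^2 - 10*x - 6.
∫_{-1}^{1} of each monomial x^k gives [2/(k+1) if k even, 0 if k odd]. Integrating term-by-term (or equivalently evaluating the antiderivative F(x) = -x^4 - 10*x^3/3 - 5*x^2 - 6*x at the endpoints):
  F(1) − F(−1) = -46/3 − (10/3) = -56/3.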